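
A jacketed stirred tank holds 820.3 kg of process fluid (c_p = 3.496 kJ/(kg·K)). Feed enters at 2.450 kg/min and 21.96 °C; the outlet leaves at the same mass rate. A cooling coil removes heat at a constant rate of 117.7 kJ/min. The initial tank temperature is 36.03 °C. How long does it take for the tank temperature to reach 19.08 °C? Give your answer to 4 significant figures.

314.8 min

M c_p dT/dt = ṁ c_p (T_in − T) − Q̇.
τ = M/ṁ = 334.816 min; T_ss = T_in − Q̇/(ṁ c_p) = 8.21835 °C.
T(t) = T_ss + (T₀ − T_ss) e^(−t/τ). Set T = 19.08:
e^(−t/τ) = (19.08 − 8.21835)/(36.03 − 8.21835) = 0.390543
t = −334.816 · ln(0.390543) = 314.800 min.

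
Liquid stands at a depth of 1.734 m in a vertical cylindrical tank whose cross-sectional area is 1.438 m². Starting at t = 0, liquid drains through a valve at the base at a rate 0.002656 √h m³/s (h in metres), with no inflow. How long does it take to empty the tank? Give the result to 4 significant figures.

Unsteady balance on liquid volume: A dh/dt = −0.002656 √h.
∫ h^(−1/2) dh = −(0.002656/A) ∫ dt, giving 2√h = 2√h₀ − (0.002656/A) t.
Set h = 0: 2√h₀ = (0.002656/A) t_empty ⇒ t_empty = 2A√h₀/0.002656.
t_empty = 2·1.438·√1.734/0.002656 = 2.87600·1.31681/0.002656 = 1425.89 s.

1426 s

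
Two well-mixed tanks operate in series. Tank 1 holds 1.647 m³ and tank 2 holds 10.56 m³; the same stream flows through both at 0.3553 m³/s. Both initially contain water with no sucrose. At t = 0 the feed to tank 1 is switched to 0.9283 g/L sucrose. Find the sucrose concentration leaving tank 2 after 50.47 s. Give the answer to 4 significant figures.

Species balance on tank i: dCᵢ/dt = (Cᵢ₋₁ − Cᵢ)/τᵢ with τᵢ = Vᵢ/Q.
τ₁ = 1.647/0.3553 = 4.63552 s; τ₂ = 10.56/0.3553 = 29.7214 s.
Tank 1: C₁ = C_in(1 − e^(−t/τ₁)). Tank 2 (τ₁ ≠ τ₂): C₂ = C_in[1 − (τ₁ e^(−t/τ₁) − τ₂ e^(−t/τ₂))/(τ₁ − τ₂)].
At t = 50.47: e^(−t/τ₁) = 1.86872e-05, e^(−t/τ₂) = 0.183030.
C₂ = 0.9283·[1 − (4.63552·1.86872e-05 − 29.7214·0.183030)/(-25.0858)] = 0.9283·0.783152 = 0.727000 g/L.

0.7270 g/L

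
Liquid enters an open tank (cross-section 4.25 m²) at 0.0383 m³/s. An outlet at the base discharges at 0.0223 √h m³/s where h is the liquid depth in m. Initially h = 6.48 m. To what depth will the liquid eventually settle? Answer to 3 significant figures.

Level balance: A dh/dt = 0.0383 − 0.0223 √h. Setting dh/dt = 0:
Q_in = 0.0223 √h_ss ⇒ √h_ss = 0.0383/0.0223 = 1.7175.
h_ss = 1.7175² = 2.9498 m. (Since h₀ = 6.48 m > h_ss, the level will fall toward this value.)

2.95 m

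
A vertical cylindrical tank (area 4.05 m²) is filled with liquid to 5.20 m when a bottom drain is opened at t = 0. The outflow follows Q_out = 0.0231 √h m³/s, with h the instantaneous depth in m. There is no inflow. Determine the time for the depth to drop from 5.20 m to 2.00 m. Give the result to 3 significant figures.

304 s

With no inflow, A dh/dt = −0.0231 √h.
This is separable: 2 d(√h)/dt = −0.0231/A, so √h = √h₀ − (0.0231/(2A)) t.
t = 2A(√h₀ − √h)/0.0231 = 2·4.05·(√5.20 − √2.00)/0.0231
  = 8.1000 × (2.2804 − 1.4142) / 0.0231 = 303.71 s.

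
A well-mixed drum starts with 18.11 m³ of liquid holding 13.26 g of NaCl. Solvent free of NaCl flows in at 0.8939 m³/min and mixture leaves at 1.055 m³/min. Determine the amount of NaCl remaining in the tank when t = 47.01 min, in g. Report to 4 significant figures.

Let m(t) be the amount of NaCl. Volume: V(t) = V₀ + (Q_in − Q_out) t = 18.11 − 0.161100 t; V(47.01) = 10.5367 m³.
Solute balance: dm/dt = 0 − Q_out C = −Q_out m/V(t).
dm/m = −Q_out dt/(V₀ − 0.161100 t); integrating gives ln(m/m₀) = −(Q_out/(Q_in−Q_out)) ln(V/V₀).
m = m₀ (V₀/V)^(Q_out/(Q_in−Q_out)) = 13.26 × (18.11/10.5367)^(-6.54873) = 0.382111 g.

0.3821 g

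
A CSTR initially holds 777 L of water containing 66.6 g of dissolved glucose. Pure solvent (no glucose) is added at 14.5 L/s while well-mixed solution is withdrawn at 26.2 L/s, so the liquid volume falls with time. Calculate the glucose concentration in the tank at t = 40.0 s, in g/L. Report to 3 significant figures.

Let m(t) be the amount of glucose. Volume: V(t) = V₀ + (Q_in − Q_out) t = 777 − 11.700 t; V(40.0) = 309.00 L.
Species balance (pure solvent in): dm/dt = −Q_out · m/V(t).
Separate: dm/m = −Q_out dt/V(t) ⇒ ln(m/m₀) = −(Q_out/(Q_in−Q_out)) ln(V/V₀).
m = m₀ (V₀/V)^(Q_out/(Q_in−Q_out)) = 66.6 × (777/309.00)^(-2.2393) = 8.4472 g.
C = m/V = 8.4472/309.00 = 0.027337 g/L.

0.0273 g/L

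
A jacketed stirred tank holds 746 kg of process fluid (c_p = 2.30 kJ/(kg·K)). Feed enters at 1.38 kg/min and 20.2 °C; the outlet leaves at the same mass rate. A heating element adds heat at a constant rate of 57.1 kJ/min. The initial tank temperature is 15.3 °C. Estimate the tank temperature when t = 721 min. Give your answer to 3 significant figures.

32.2 °C

Heat balance on the well-mixed liquid: M c_p dT/dt = ṁ c_p (T_in − T) + 57.1.
Rearrange: dT/dt = (T_ss − T)/τ with τ = M/ṁ = 540.58 min and T_ss = T_in + Q̇/(ṁ c_p) = 38.190 °C.
This is linear first-order; T(t) = T_ss + (T₀ − T_ss) e^(−t/τ).
T(721) = 38.190 + (-22.890)·e^(−721/540.58) = 38.190 + (-22.890)·0.26349 = 32.159 °C.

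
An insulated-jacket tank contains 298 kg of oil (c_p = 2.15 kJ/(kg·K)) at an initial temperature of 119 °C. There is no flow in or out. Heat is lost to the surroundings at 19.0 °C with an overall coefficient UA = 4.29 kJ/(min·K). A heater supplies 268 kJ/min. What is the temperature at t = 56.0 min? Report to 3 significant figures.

Unsteady energy balance on the tank contents: M c_p dT/dt = −UA(T − T_amb) + Q̇.
dT/dt = (T_ss − T)/τ with T_ss = T_amb + Q̇/UA = 19.0 + 268/4.29 = 81.471 °C, τ = M c_p/UA = 298·2.15/4.29 = 149.35 min.
Solution: T(t) = T_ss + (T₀ − T_ss) e^(−t/τ).
T(56.0) = 81.471 + (37.529)·0.68731 = 107.27 °C.

107 °C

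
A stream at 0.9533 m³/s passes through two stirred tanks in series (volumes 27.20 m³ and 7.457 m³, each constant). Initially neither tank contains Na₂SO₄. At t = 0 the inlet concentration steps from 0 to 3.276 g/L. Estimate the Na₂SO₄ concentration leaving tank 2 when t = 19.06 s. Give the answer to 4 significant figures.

Each tank obeys Vᵢ dCᵢ/dt = Q(Cᵢ₋₁ − Cᵢ), so τᵢ = Vᵢ/Q.
τ₁ = 27.20/0.9533 = 28.5325 s; τ₂ = 7.457/0.9533 = 7.82230 s.
Solving the cascade with C₁(0)=C₂(0)=0 gives C₂(t) = C_in[1 − (τ₁ e^(−t/τ₁) − τ₂ e^(−t/τ₂))/(τ₁ − τ₂)].
At t = 19.06: e^(−t/τ₁) = 0.512727, e^(−t/τ₂) = 0.0874557.
C₂ = 3.276·[1 − (28.5325·0.512727 − 7.82230·0.0874557)/(20.7102)] = 3.276·0.326646 = 1.07009 g/L.

1.070 g/L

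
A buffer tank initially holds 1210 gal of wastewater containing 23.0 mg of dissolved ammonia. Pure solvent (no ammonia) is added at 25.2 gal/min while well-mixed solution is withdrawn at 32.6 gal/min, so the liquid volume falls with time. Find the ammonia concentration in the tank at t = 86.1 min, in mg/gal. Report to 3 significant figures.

0.00149 mg/gal

Let m(t) be the amount of ammonia. Volume: V(t) = V₀ + (Q_in − Q_out) t = 1210 − 7.4000 t; V(86.1) = 572.86 gal.
Species balance (pure solvent in): dm/dt = −Q_out · m/V(t).
Separate: dm/m = −Q_out dt/V(t) ⇒ ln(m/m₀) = −(Q_out/(Q_in−Q_out)) ln(V/V₀).
m = m₀ (V₀/V)^(Q_out/(Q_in−Q_out)) = 23.0 × (1210/572.86)^(-4.4054) = 0.85336 mg.
C = m/V = 0.85336/572.86 = 0.0014896 mg/gal.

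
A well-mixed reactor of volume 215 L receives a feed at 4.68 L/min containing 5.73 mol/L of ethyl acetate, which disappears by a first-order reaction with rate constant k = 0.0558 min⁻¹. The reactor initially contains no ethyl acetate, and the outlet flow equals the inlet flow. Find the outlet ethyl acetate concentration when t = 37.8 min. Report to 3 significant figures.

Species balance: V dC/dt = Q C_in − Q C − k V C.
This is linear with rate a = Q/V + k = 0.077567 min⁻¹.
C_ss = Q C_in/(Q + kV) = 1.6080 mol/L; C(t) = C_ss + (C₀ − C_ss) e^(−a t).
C(37.8) = 1.6080 + (-1.6080)·e^(−0.077567·37.8) = 1.6080 + (-1.6080)·0.053288 = 1.5223 mol/L.

1.52 mol/L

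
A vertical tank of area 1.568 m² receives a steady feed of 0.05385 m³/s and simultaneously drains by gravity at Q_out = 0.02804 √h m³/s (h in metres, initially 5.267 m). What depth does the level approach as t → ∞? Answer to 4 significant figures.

Unsteady balance on liquid volume: A dh/dt = Q_in − 0.02804 √h. At steady state dh/dt = 0:
Q_in = 0.02804 √h_ss ⇒ √h_ss = 0.05385/0.02804 = 1.92047.
h_ss = 1.92047² = 3.68821 m. (Since h₀ = 5.267 m > h_ss, the level will fall toward this value.)

3.688 m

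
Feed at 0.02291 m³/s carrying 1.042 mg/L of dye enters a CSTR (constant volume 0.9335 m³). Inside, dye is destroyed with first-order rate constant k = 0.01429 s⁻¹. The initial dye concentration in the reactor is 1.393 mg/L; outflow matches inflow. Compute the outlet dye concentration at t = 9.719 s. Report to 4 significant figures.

1.162 mg/L

Accumulation = in − out − consumed: V dC/dt = Q C_in − Q C − k V C.
This is linear with rate a = Q/V + k = 0.0388320 s⁻¹.
C_ss = Q C_in/(Q + kV) = 0.658549 mg/L; C(t) = C_ss + (C₀ − C_ss) e^(−a t).
C(9.719) = 0.658549 + (0.734451)·e^(−0.0388320·9.719) = 0.658549 + (0.734451)·0.685636 = 1.16211 mg/L.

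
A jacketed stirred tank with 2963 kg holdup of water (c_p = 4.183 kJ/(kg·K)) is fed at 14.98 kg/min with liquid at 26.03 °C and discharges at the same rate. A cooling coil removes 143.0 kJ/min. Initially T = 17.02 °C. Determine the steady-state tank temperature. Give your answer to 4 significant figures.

M c_p dT/dt = ṁ c_p (T_in − T) − Q̇.
At steady state dT/dt = 0 ⇒ T_ss = T_in − Q̇/(ṁ c_p) = 26.03 − 143.0/(14.98·4.183) = 23.7479 °C.

23.75 °C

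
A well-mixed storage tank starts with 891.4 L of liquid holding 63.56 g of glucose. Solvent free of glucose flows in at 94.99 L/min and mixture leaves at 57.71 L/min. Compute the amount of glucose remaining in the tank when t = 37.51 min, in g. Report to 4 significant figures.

Total volume: dV/dt = Q_in − Q_out = 37.2800 L/min, so V(t) = 891.4 + 37.2800 t and V(37.51) = 2289.77 L.
No glucose enters, so dm/dt = −Q_out · (m/V).
Separate: dm/m = −Q_out dt/V(t) ⇒ ln(m/m₀) = −(Q_out/(Q_in−Q_out)) ln(V/V₀).
m = m₀ (V₀/V)^(Q_out/(Q_in−Q_out)) = 63.56 × (891.4/2289.77)^(1.54802) = 14.7547 g.

14.75 g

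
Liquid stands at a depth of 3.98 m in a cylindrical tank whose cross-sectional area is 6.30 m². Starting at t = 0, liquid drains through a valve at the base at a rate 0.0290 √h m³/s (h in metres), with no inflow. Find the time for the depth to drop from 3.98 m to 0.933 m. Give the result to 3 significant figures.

Volume balance on the tank: A dh/dt = −0.0290 √h.
This is separable: 2 d(√h)/dt = −0.0290/A, so √h = √h₀ − (0.0290/(2A)) t.
t = 2A(√h₀ − √h)/0.0290 = 2·6.30·(√3.98 − √0.933)/0.0290
  = 12.600 × (1.9950 − 0.96592) / 0.0290 = 447.12 s.

447 s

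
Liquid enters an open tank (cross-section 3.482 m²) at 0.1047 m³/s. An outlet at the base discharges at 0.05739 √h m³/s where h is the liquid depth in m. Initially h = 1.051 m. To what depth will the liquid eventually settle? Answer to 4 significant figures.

Level balance: A dh/dt = 0.1047 − 0.05739 √h. Setting dh/dt = 0:
Q_in = 0.05739 √h_ss ⇒ √h_ss = 0.1047/0.05739 = 1.82436.
h_ss = 1.82436² = 3.32829 m. (Since h₀ = 1.051 m < h_ss, the level will rise toward this value.)

3.328 m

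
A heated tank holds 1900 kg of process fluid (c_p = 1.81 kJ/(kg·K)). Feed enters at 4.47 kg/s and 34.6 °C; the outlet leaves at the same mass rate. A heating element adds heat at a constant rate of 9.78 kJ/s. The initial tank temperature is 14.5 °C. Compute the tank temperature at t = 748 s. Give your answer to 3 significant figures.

32.1 °C

First-law balance (no shaft work): M c_p dT/dt = ṁ c_p (T_in − T) + 9.78.
τ = M/ṁ = 425.06 s; T_ss = T_in + Q̇/(ṁ c_p) = 34.6 + 9.78/(4.47·1.81) = 35.809 °C.
Solution: T(t) = T_ss + (T₀ − T_ss) e^(−t/τ).
T(748) = 35.809 + (-21.309)·e^(−748/425.06) = 35.809 + (-21.309)·0.17208 = 32.142 °C.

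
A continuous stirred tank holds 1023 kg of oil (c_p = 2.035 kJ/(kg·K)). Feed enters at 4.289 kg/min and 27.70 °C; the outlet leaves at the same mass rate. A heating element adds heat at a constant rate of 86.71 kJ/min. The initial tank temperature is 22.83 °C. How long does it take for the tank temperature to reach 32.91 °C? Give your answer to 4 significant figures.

M c_p dT/dt = ṁ c_p (T_in − T) + Q̇.
τ = M/ṁ = 238.517 min; T_ss = T_in + Q̇/(ṁ c_p) = 37.6346 °C.
T(t) = T_ss + (T₀ − T_ss) e^(−t/τ). Set T = 32.91:
e^(−t/τ) = (32.91 − 37.6346)/(22.83 − 37.6346) = 0.319129
t = −238.517 · ln(0.319129) = 272.425 min.

272.4 min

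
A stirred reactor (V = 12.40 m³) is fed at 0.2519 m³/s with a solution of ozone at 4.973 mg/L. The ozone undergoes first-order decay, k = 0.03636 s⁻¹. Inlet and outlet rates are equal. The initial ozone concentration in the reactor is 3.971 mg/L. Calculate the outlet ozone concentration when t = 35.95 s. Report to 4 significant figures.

Species balance: V dC/dt = Q C_in − Q C − k V C.
This is linear with rate a = Q/V + k = 0.0566745 s⁻¹.
C_ss = Q C_in/(Q + kV) = 1.78253 mg/L; C(t) = C_ss + (C₀ − C_ss) e^(−a t).
C(35.95) = 1.78253 + (2.18847)·e^(−0.0566745·35.95) = 1.78253 + (2.18847)·0.130361 = 2.06782 mg/L.

2.068 mg/L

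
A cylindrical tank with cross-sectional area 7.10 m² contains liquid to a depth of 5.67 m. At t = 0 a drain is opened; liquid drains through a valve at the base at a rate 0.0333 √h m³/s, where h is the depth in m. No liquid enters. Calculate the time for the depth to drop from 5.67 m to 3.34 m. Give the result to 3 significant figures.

236 s

A dh/dt = −Q_out = −0.0333 √h.
Separate and integrate: 2(√h − √h₀) = −(0.0333/A) t.
t = 2A(√h₀ − √h)/0.0333 = 2·7.10·(√5.67 − √3.34)/0.0333
  = 14.200 × (2.3812 − 1.8276) / 0.0333 = 236.07 s.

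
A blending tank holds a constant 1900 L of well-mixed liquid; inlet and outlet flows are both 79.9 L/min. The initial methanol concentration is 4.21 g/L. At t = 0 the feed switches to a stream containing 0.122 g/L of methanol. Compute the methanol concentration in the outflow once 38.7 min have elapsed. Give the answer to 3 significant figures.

Accumulation = in − out for the solute gives V dC/dt = Q(C_in − C).
So dC/dt = (C_in − C)/τ with τ = V/Q = 1900/79.9 = 23.780 min.
Solution: C(t) = C_in + (C₀ − C_in) e^(−t/τ).
C(38.7) = 0.122 + (4.21 − 0.122)·e^(−38.7/23.780) = 0.122 + (4.0880)·0.19643 = 0.92502 g/L.

0.925 g/L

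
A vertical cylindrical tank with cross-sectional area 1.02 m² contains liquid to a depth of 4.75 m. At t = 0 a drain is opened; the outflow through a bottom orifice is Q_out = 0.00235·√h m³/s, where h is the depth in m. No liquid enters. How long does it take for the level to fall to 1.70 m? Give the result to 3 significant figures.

A dh/dt = −Q_out = −0.00235 √h.
∫ h^(−1/2) dh = −(0.00235/A) ∫ dt, giving 2√h = 2√h₀ − (0.00235/A) t.
t = 2A(√h₀ − √h)/0.00235 = 2·1.02·(√4.75 − √1.70)/0.00235
  = 2.0400 × (2.1794 − 1.3038) / 0.00235 = 760.10 s.

760 s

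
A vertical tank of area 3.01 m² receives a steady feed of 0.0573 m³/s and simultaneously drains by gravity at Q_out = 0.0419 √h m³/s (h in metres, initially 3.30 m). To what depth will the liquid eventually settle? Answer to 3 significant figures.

1.87 m

A dh/dt = Q_in − 0.0419 √h. Steady state requires inflow = outflow:
Q_in = 0.0419 √h_ss ⇒ √h_ss = 0.0573/0.0419 = 1.3675.
h_ss = 1.3675² = 1.8702 m. (Since h₀ = 3.30 m > h_ss, the level will fall toward this value.)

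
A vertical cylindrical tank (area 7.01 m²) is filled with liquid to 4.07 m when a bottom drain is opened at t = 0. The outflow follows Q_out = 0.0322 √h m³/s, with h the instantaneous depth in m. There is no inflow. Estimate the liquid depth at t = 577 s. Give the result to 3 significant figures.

Accumulation of liquid (constant cross-section A): A dh/dt = −0.0322 √h.
Separate and integrate: 2(√h − √h₀) = −(0.0322/A) t.
√h = √4.07 − 0.0322·577/(2·7.01) = 2.0174 − 1.3252 = 0.69222.
h = 0.69222² = 0.47916 m.

0.479 m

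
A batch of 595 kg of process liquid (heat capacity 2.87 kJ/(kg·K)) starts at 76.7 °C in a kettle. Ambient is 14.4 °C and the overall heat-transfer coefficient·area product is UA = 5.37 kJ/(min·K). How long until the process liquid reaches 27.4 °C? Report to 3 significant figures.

498 min

M c_p dT/dt = −UA(T − T_amb).
τ = M c_p/UA = 318.00 min; T_ss = T_amb = 14.400 °C.
T(t) = T_ss + (T₀ − T_ss)e^(−t/τ); set T = 27.4:
t = −τ ln[(T − T_ss)/(T₀ − T_ss)] = −318.00 · ln(0.20867) = 498.31 min.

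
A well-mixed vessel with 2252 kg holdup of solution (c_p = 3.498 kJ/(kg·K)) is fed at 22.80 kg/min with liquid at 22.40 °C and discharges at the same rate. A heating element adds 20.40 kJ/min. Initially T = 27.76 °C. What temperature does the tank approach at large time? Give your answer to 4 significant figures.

M c_p dT/dt = ṁ c_p (T_in − T) + Q̇.
At steady state dT/dt = 0 ⇒ T_ss = T_in + Q̇/(ṁ c_p) = 22.40 + 20.40/(22.80·3.498) = 22.6558 °C.

22.66 °C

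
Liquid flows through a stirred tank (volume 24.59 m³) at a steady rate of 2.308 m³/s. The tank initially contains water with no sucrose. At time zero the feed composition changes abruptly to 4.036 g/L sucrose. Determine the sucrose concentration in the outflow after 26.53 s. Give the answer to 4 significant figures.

Mass balance on the solute (V constant): V dC/dt = Q(C_in − C).
So dC/dt = (C_in − C)/τ with τ = V/Q = 24.59/2.308 = 10.6542 s.
This is linear first-order; C(t) = C_in + (C₀ − C_in) e^(−t/τ).
C(26.53) = 4.036 + (0 − 4.036)·e^(−26.53/10.6542) = 4.036 + (-4.03600)·0.0829028 = 3.70140 g/L.

3.701 g/L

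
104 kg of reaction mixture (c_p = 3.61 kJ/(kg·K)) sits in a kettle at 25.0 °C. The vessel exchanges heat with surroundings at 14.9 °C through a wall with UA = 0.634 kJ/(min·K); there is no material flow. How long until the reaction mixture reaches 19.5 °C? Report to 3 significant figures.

466 min

M c_p dT/dt = −UA(T − T_amb).
τ = M c_p/UA = 592.18 min; T_ss = T_amb = 14.900 °C.
T(t) = T_ss + (T₀ − T_ss)e^(−t/τ); set T = 19.5:
t = −τ ln[(T − T_ss)/(T₀ − T_ss)] = −592.18 · ln(0.45545) = 465.73 min.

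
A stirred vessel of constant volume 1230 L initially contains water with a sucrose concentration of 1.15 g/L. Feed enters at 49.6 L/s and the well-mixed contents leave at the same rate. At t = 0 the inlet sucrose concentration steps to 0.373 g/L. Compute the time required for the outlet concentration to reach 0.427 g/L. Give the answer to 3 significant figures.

Mass balance on the solute (V constant): V dC/dt = Q(C_in − C), so τ = V/Q = 24.798 s.
C(t) = C_in + (C₀ − C_in) e^(−t/τ). Set C = 0.427 and solve for t:
e^(−t/τ) = (C − C_in)/(C₀ − C_in) = (0.427 − 0.373)/(1.15 − 0.373) = 0.069498
t = −τ ln(…) = 24.798 × 2.6665 = 66.124 s.

66.1 s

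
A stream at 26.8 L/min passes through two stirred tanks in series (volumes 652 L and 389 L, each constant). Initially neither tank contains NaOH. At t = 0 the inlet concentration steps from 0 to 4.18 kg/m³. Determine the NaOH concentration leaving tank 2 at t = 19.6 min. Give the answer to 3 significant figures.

1.15 kg/m³

Species balance on tank i: dCᵢ/dt = (Cᵢ₋₁ − Cᵢ)/τᵢ with τᵢ = Vᵢ/Q.
τ₁ = 652/26.8 = 24.328 min; τ₂ = 389/26.8 = 14.515 min.
Tank 1: C₁ = C_in(1 − e^(−t/τ₁)). Tank 2 (τ₁ ≠ τ₂): C₂ = C_in[1 − (τ₁ e^(−t/τ₁) − τ₂ e^(−t/τ₂))/(τ₁ − τ₂)].
At t = 19.6: e^(−t/τ₁) = 0.44680, e^(−t/τ₂) = 0.25915.
C₂ = 4.18·[1 − (24.328·0.44680 − 14.515·0.25915)/(9.8134)] = 4.18·0.27565 = 1.1522 kg/m³.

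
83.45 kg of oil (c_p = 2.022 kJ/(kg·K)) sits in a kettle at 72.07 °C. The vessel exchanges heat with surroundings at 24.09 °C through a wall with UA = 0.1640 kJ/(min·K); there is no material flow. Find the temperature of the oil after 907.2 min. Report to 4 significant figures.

43.96 °C

First-law balance (no shaft work): M c_p dT/dt = −UA(T − T_amb).
dT/dt = (T_ss − T)/τ with T_ss = T_amb = 24.0900 °C, τ = M c_p/UA = 83.45·2.022/0.1640 = 1028.88 min.
Solution: T(t) = T_ss + (T₀ − T_ss) e^(−t/τ).
T(907.2) = 24.0900 + (47.9800)·0.414063 = 43.9567 °C.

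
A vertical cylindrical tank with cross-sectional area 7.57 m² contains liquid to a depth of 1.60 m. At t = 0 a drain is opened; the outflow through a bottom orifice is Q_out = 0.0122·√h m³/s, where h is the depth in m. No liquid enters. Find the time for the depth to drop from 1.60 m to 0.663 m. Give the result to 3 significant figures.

559 s

A dh/dt = −Q_out = −0.0122 √h.
∫ h^(−1/2) dh = −(0.0122/A) ∫ dt, giving 2√h = 2√h₀ − (0.0122/A) t.
t = 2A(√h₀ − √h)/0.0122 = 2·7.57·(√1.60 − √0.663)/0.0122
  = 15.140 × (1.2649 − 0.81425) / 0.0122 = 559.27 s.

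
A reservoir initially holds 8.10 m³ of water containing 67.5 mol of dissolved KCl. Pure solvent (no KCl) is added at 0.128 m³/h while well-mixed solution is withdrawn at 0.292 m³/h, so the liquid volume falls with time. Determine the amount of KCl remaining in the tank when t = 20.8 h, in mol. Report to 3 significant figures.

Let m(t) be the amount of KCl. Volume: V(t) = V₀ + (Q_in − Q_out) t = 8.10 − 0.16400 t; V(20.8) = 4.6888 m³.
No KCl enters, so dm/dt = −Q_out · (m/V).
Separate: dm/m = −Q_out dt/V(t) ⇒ ln(m/m₀) = −(Q_out/(Q_in−Q_out)) ln(V/V₀).
m = m₀ (V₀/V)^(Q_out/(Q_in−Q_out)) = 67.5 × (8.10/4.6888)^(-1.7805) = 25.502 mol.

25.5 mol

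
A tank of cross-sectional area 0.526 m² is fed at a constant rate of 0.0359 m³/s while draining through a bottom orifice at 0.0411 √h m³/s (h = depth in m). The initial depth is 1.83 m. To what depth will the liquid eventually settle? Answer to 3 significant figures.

0.763 m

A dh/dt = Q_in − 0.0411 √h. Steady state requires inflow = outflow:
Q_in = 0.0411 √h_ss ⇒ √h_ss = 0.0359/0.0411 = 0.87348.
h_ss = 0.87348² = 0.76297 m. (Since h₀ = 1.83 m > h_ss, the level will fall toward this value.)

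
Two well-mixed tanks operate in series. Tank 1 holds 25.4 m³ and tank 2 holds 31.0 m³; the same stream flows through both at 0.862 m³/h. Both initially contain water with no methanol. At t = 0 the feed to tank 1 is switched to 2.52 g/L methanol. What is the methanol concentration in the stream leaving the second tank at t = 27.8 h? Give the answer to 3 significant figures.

0.530 g/L

Species balance on tank i: dCᵢ/dt = (Cᵢ₋₁ − Cᵢ)/τᵢ with τᵢ = Vᵢ/Q.
τ₁ = 25.4/0.862 = 29.466 h; τ₂ = 31.0/0.862 = 35.963 h.
Tank 1: C₁ = C_in(1 − e^(−t/τ₁)). Tank 2 (τ₁ ≠ τ₂): C₂ = C_in[1 − (τ₁ e^(−t/τ₁) − τ₂ e^(−t/τ₂))/(τ₁ − τ₂)].
At t = 27.8: e^(−t/τ₁) = 0.38928, e^(−t/τ₂) = 0.46162.
C₂ = 2.52·[1 − (29.466·0.38928 − 35.963·0.46162)/(-6.4965)] = 2.52·0.21030 = 0.52994 g/L.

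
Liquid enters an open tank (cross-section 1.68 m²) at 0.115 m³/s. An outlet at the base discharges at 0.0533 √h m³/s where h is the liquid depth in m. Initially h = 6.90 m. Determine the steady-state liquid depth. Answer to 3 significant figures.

4.66 m

Level balance: A dh/dt = 0.115 − 0.0533 √h. Setting dh/dt = 0:
Q_in = 0.0533 √h_ss ⇒ √h_ss = 0.115/0.0533 = 2.1576.
h_ss = 2.1576² = 4.6552 m. (Since h₀ = 6.90 m > h_ss, the level will fall toward this value.)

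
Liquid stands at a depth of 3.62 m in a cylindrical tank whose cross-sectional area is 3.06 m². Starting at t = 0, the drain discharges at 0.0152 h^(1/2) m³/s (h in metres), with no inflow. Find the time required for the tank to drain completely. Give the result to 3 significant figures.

766 s

Unsteady balance on liquid volume: A dh/dt = −0.0152 √h.
Separate and integrate: 2(√h − √h₀) = −(0.0152/A) t.
Tank is empty when √h = 0: t_empty = 2A√h₀/0.0152.
t_empty = 2·3.06·√3.62/0.0152 = 6.1200·1.9026/0.0152 = 766.06 s.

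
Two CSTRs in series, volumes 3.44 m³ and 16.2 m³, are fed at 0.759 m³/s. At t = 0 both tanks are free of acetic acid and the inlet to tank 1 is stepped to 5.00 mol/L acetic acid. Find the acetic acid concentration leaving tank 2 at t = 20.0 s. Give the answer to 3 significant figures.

Each tank obeys Vᵢ dCᵢ/dt = Q(Cᵢ₋₁ − Cᵢ), so τᵢ = Vᵢ/Q.
τ₁ = 3.44/0.759 = 4.5323 s; τ₂ = 16.2/0.759 = 21.344 s.
Solving the cascade with C₁(0)=C₂(0)=0 gives C₂(t) = C_in[1 − (τ₁ e^(−t/τ₁) − τ₂ e^(−t/τ₂))/(τ₁ − τ₂)].
At t = 20.0: e^(−t/τ₁) = 0.012121, e^(−t/τ₂) = 0.39179.
C₂ = 5.00·[1 − (4.5323·0.012121 − 21.344·0.39179)/(-16.812)] = 5.00·0.50586 = 2.5293 mol/L.

2.53 mol/L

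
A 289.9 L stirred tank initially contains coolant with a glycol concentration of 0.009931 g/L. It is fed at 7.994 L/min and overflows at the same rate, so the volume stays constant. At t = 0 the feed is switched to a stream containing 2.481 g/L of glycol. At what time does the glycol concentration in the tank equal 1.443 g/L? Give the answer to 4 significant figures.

31.45 min

Species balance: V dC/dt = Q(C_in − C) ⇒ τ = V/Q = 36.2647 min.
C(t) = C_in + (C₀ − C_in) e^(−t/τ). Set C = 1.443 and solve for t:
e^(−t/τ) = (C − C_in)/(C₀ − C_in) = (1.443 − 2.481)/(0.009931 − 2.481) = 0.420061
t = −τ ln(…) = 36.2647 × 0.867355 = 31.4544 min.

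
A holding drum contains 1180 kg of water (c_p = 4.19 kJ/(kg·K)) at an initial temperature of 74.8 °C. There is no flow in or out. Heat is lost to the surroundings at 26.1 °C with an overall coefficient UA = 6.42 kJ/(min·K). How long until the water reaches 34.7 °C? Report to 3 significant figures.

Lumped-capacitance energy balance: M c_p dT/dt = UA(T_amb − T).
τ = M c_p/UA = 770.12 min; T_ss = T_amb = 26.100 °C.
T(t) = T_ss + (T₀ − T_ss)e^(−t/τ); set T = 34.7:
t = −τ ln[(T − T_ss)/(T₀ − T_ss)] = −770.12 · ln(0.17659) = 1335.3 min.

1340 min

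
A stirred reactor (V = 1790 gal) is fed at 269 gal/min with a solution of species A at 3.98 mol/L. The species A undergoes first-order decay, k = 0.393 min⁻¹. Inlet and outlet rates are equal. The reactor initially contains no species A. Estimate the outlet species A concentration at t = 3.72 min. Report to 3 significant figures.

Species balance: V dC/dt = Q C_in − Q C − k V C.
dC/dt = (Q/V) C_in − (Q/V + k) C; effective rate a = Q/V + k = 0.15028 + 0.393 = 0.54328 min⁻¹.
C_ss = Q C_in/(Q + kV) = 1.1009 mol/L; C(t) = C_ss + (C₀ − C_ss) e^(−a t).
C(3.72) = 1.1009 + (-1.1009)·e^(−0.54328·3.72) = 1.1009 + (-1.1009)·0.13252 = 0.95503 mol/L.

0.955 mol/L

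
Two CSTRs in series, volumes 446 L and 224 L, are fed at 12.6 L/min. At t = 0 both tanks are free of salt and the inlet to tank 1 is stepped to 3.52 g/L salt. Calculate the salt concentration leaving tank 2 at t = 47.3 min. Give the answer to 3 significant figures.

1.91 g/L

Species balance on tank i: dCᵢ/dt = (Cᵢ₋₁ − Cᵢ)/τᵢ with τᵢ = Vᵢ/Q.
τ₁ = 446/12.6 = 35.397 min; τ₂ = 224/12.6 = 17.778 min.
Tank 1: C₁ = C_in(1 − e^(−t/τ₁)). Tank 2 (τ₁ ≠ τ₂): C₂ = C_in[1 − (τ₁ e^(−t/τ₁) − τ₂ e^(−t/τ₂))/(τ₁ − τ₂)].
At t = 47.3: e^(−t/τ₁) = 0.26282, e^(−t/τ₂) = 0.069905.
C₂ = 3.52·[1 − (35.397·0.26282 − 17.778·0.069905)/(17.619)] = 3.52·0.54252 = 1.9097 g/L.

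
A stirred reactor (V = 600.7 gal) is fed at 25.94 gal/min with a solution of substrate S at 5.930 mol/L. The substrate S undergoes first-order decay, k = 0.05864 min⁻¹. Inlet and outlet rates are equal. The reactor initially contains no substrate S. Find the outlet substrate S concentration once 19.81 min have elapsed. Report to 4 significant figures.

2.180 mol/L

Accumulation = in − out − consumed: V dC/dt = Q C_in − Q C − k V C.
This is linear with rate a = Q/V + k = 0.101823 min⁻¹.
C_ss = Q C_in/(Q + kV) = 2.51490 mol/L; C(t) = C_ss + (C₀ − C_ss) e^(−a t).
C(19.81) = 2.51490 + (-2.51490)·e^(−0.101823·19.81) = 2.51490 + (-2.51490)·0.133039 = 2.18032 mol/L.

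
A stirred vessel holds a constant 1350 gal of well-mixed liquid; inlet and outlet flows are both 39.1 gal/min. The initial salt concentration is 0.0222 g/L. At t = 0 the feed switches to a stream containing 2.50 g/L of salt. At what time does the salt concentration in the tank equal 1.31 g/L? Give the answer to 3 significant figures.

Transient balance on the dissolved component: V dC/dt = Q(C_in − C), so τ = V/Q = 34.527 min.
C(t) = C_in + (C₀ − C_in) e^(−t/τ). Set C = 1.31 and solve for t:
e^(−t/τ) = (C − C_in)/(C₀ − C_in) = (1.31 − 2.50)/(0.0222 − 2.50) = 0.48026
t = −τ ln(…) = 34.527 × 0.73342 = 25.323 min.

25.3 min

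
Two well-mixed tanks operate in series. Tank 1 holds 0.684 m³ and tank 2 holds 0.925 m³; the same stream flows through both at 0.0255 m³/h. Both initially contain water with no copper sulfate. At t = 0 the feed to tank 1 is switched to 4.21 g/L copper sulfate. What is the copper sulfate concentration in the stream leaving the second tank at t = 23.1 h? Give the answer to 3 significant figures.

0.713 g/L

Species balance on tank i: dCᵢ/dt = (Cᵢ₋₁ − Cᵢ)/τᵢ with τᵢ = Vᵢ/Q.
τ₁ = 0.684/0.0255 = 26.824 h; τ₂ = 0.925/0.0255 = 36.275 h.
Solving the cascade with C₁(0)=C₂(0)=0 gives C₂(t) = C_in[1 − (τ₁ e^(−t/τ₁) − τ₂ e^(−t/τ₂))/(τ₁ − τ₂)].
At t = 23.1: e^(−t/τ₁) = 0.42266, e^(−t/τ₂) = 0.52898.
C₂ = 4.21·[1 − (26.824·0.42266 − 36.275·0.52898)/(-9.4510)] = 4.21·0.16928 = 0.71267 g/L.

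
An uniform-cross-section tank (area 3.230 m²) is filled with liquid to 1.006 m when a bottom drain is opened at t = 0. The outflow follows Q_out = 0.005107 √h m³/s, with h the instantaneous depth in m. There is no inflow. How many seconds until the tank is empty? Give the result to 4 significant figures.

With no inflow, A dh/dt = −0.005107 √h.
Separate and integrate: 2(√h − √h₀) = −(0.005107/A) t.
Set h = 0: 2√h₀ = (0.005107/A) t_empty ⇒ t_empty = 2A√h₀/0.005107.
t_empty = 2·3.230·√1.006/0.005107 = 6.46000·1.00300/0.005107 = 1268.72 s.

1269 s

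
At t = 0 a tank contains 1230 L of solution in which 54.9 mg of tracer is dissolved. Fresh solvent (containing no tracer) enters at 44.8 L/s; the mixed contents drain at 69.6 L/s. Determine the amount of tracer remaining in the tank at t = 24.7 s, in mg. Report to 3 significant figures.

Let m(t) be the amount of tracer. Volume: V(t) = V₀ + (Q_in − Q_out) t = 1230 − 24.800 t; V(24.7) = 617.44 L.
Solute balance: dm/dt = 0 − Q_out C = −Q_out m/V(t).
Separate: dm/m = −Q_out dt/V(t) ⇒ ln(m/m₀) = −(Q_out/(Q_in−Q_out)) ln(V/V₀).
m = m₀ (V₀/V)^(Q_out/(Q_in−Q_out)) = 54.9 × (1230/617.44)^(-2.8065) = 7.9355 mg.

7.94 mg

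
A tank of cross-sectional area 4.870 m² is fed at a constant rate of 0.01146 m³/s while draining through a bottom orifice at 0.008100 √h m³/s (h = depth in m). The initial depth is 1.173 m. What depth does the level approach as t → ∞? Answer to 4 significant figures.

2.002 m

Level balance: A dh/dt = 0.01146 − 0.008100 √h. Setting dh/dt = 0:
Q_in = 0.008100 √h_ss ⇒ √h_ss = 0.01146/0.008100 = 1.41481.
h_ss = 1.41481² = 2.00170 m. (Since h₀ = 1.173 m < h_ss, the level will rise toward this value.)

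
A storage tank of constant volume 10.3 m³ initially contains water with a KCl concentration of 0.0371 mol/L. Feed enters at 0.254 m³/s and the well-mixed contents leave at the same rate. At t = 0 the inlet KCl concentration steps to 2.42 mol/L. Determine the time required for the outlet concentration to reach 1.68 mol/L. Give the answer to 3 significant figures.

Species balance: V dC/dt = Q(C_in − C) ⇒ τ = V/Q = 40.551 s.
C(t) = C_in + (C₀ − C_in) e^(−t/τ). Set C = 1.68 and solve for t:
e^(−t/τ) = (C − C_in)/(C₀ − C_in) = (1.68 − 2.42)/(0.0371 − 2.42) = 0.31055
t = −τ ln(…) = 40.551 × 1.1694 = 47.421 s.

47.4 s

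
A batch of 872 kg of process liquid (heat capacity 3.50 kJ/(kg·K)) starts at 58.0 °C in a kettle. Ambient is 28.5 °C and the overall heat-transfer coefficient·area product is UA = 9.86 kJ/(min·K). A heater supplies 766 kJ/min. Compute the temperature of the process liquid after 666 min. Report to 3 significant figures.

M c_p dT/dt = −UA(T − T_amb) + Q̇.
dT/dt = (T_ss − T)/τ with T_ss = T_amb + Q̇/UA = 28.5 + 766/9.86 = 106.19 °C, τ = M c_p/UA = 872·3.50/9.86 = 309.53 min.
T approaches T_ss exponentially: T(t) = T_ss + (T₀ − T_ss) e^(−t/τ).
T(666) = 106.19 + (-48.188)·0.11630 = 100.58 °C.

101 °C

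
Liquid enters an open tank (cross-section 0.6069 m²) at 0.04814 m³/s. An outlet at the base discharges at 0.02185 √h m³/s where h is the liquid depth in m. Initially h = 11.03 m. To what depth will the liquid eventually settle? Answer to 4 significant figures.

4.854 m

Mass balance (ρ constant): A dh/dt = Q_in − 0.02185 √h. At steady state dh/dt = 0:
Q_in = 0.02185 √h_ss ⇒ √h_ss = 0.04814/0.02185 = 2.20320.
h_ss = 2.20320² = 4.85411 m. (Since h₀ = 11.03 m > h_ss, the level will fall toward this value.)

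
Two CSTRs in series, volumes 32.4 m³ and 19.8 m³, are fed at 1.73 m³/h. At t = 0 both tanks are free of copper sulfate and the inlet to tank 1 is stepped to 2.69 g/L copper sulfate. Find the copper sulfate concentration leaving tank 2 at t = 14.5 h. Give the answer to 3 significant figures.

0.692 g/L

Each tank obeys Vᵢ dCᵢ/dt = Q(Cᵢ₋₁ − Cᵢ), so τᵢ = Vᵢ/Q.
τ₁ = 32.4/1.73 = 18.728 h; τ₂ = 19.8/1.73 = 11.445 h.
Tank 1: C₁ = C_in(1 − e^(−t/τ₁)). Tank 2 (τ₁ ≠ τ₂): C₂ = C_in[1 − (τ₁ e^(−t/τ₁) − τ₂ e^(−t/τ₂))/(τ₁ − τ₂)].
At t = 14.5: e^(−t/τ₁) = 0.46106, e^(−t/τ₂) = 0.28170.
C₂ = 2.69·[1 − (18.728·0.46106 − 11.445·0.28170)/(7.2832)] = 2.69·0.25709 = 0.69156 g/L.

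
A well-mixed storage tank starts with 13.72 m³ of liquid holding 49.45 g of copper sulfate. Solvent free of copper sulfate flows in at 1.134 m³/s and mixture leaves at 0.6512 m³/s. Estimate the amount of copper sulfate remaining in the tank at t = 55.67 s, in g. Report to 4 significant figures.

11.45 g

Let m(t) be the amount of copper sulfate. Volume: V(t) = V₀ + (Q_in − Q_out) t = 13.72 + 0.482800 t; V(55.67) = 40.5975 m³.
Solute balance: dm/dt = 0 − Q_out C = −Q_out m/V(t).
dm/m = −Q_out dt/(V₀ + 0.482800 t); integrating gives ln(m/m₀) = −(Q_out/(Q_in−Q_out)) ln(V/V₀).
m = m₀ (V₀/V)^(Q_out/(Q_in−Q_out)) = 49.45 × (13.72/40.5975)^(1.34880) = 11.4469 g.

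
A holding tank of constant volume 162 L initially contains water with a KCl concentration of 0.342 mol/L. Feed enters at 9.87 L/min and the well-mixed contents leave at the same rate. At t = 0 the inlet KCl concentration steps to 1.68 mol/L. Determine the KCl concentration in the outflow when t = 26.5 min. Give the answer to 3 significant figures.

1.41 mol/L

Unsteady species balance (constant V, well mixed): V dC/dt = Q(C_in − C).
So dC/dt = (C_in − C)/τ with τ = V/Q = 162/9.87 = 16.413 min.
This is linear first-order; C(t) = C_in + (C₀ − C_in) e^(−t/τ).
C(26.5) = 1.68 + (0.342 − 1.68)·e^(−26.5/16.413) = 1.68 + (-1.3380)·0.19898 = 1.4138 mol/L.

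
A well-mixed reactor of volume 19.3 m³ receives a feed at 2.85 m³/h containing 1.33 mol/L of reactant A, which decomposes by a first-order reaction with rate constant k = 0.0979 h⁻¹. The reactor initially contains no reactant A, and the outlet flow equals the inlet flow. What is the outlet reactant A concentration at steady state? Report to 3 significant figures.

0.800 mol/L

Species balance: V dC/dt = Q C_in − Q C − k V C.
At steady state: 0 = Q C_in − (Q + kV) C_ss, so C_ss = Q C_in/(Q + kV).
C_ss = 2.85·1.33/(2.85 + 0.0979·19.3) = 3.7905/4.7395 = 0.79977 mol/L.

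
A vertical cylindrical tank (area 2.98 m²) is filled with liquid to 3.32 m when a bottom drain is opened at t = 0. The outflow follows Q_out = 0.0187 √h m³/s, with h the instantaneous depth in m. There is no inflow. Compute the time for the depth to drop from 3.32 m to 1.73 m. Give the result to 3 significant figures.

162 s

Unsteady balance on liquid volume: A dh/dt = −0.0187 √h.
Separate and integrate: 2(√h − √h₀) = −(0.0187/A) t.
t = 2A(√h₀ − √h)/0.0187 = 2·2.98·(√3.32 − √1.73)/0.0187
  = 5.9600 × (1.8221 − 1.3153) / 0.0187 = 161.52 s.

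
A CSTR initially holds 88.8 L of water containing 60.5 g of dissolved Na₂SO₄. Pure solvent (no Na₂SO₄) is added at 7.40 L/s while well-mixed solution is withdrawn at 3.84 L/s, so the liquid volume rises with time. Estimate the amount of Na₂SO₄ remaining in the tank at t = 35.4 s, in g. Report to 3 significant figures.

Let m(t) be the amount of Na₂SO₄. Volume: V(t) = V₀ + (Q_in − Q_out) t = 88.8 + 3.5600 t; V(35.4) = 214.82 L.
Solute balance: dm/dt = 0 − Q_out C = −Q_out m/V(t).
Separate: dm/m = −Q_out dt/V(t) ⇒ ln(m/m₀) = −(Q_out/(Q_in−Q_out)) ln(V/V₀).
m = m₀ (V₀/V)^(Q_out/(Q_in−Q_out)) = 60.5 × (88.8/214.82)^(1.0787) = 23.330 g.

23.3 g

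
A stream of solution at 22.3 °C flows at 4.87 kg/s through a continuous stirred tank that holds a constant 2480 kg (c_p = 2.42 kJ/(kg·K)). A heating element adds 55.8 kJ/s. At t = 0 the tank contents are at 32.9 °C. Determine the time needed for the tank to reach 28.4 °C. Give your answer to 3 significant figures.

742 s

M c_p dT/dt = ṁ c_p (T_in − T) + Q̇.
τ = M/ṁ = 509.24 s; T_ss = T_in + Q̇/(ṁ c_p) = 27.035 °C.
T(t) = T_ss + (T₀ − T_ss) e^(−t/τ). Set T = 28.4:
e^(−t/τ) = (28.4 − 27.035)/(32.9 − 27.035) = 0.23278
t = −509.24 · ln(0.23278) = 742.30 s.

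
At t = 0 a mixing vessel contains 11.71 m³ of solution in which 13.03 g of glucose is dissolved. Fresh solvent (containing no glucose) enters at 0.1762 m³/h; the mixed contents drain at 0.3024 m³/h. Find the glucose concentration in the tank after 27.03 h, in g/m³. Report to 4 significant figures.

Let m(t) be the amount of glucose. Volume: V(t) = V₀ + (Q_in − Q_out) t = 11.71 − 0.126200 t; V(27.03) = 8.29881 m³.
Species balance (pure solvent in): dm/dt = −Q_out · m/V(t).
Separate: dm/m = −Q_out dt/V(t) ⇒ ln(m/m₀) = −(Q_out/(Q_in−Q_out)) ln(V/V₀).
m = m₀ (V₀/V)^(Q_out/(Q_in−Q_out)) = 13.03 × (11.71/8.29881)^(-2.39620) = 5.70972 g.
C = m/V = 5.70972/8.29881 = 0.688017 g/m³.

0.6880 g/m³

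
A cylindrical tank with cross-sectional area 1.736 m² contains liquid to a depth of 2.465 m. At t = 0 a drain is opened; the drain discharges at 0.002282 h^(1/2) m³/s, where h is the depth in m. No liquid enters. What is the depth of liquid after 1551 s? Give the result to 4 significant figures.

0.3032 m

Volume balance on the tank: A dh/dt = −0.002282 √h.
This is separable: 2 d(√h)/dt = −0.002282/A, so √h = √h₀ − (0.002282/(2A)) t.
√h = √2.465 − 0.002282·1551/(2·1.736) = 1.57003 − 1.01941 = 0.550625.
h = 0.550625² = 0.303187 m.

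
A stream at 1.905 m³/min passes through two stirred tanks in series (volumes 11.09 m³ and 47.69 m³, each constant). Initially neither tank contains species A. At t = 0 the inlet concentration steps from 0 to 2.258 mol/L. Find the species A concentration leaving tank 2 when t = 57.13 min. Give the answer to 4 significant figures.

1.958 mol/L

Species balance on tank i: dCᵢ/dt = (Cᵢ₋₁ − Cᵢ)/τᵢ with τᵢ = Vᵢ/Q.
τ₁ = 11.09/1.905 = 5.82152 min; τ₂ = 47.69/1.905 = 25.0341 min.
Tank 1: C₁ = C_in(1 − e^(−t/τ₁)). Tank 2 (τ₁ ≠ τ₂): C₂ = C_in[1 − (τ₁ e^(−t/τ₁) − τ₂ e^(−t/τ₂))/(τ₁ − τ₂)].
At t = 57.13: e^(−t/τ₁) = 5.47034e-05, e^(−t/τ₂) = 0.102071.
C₂ = 2.258·[1 − (5.82152·5.47034e-05 − 25.0341·0.102071)/(-19.2126)] = 2.258·0.867017 = 1.95773 mol/L.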